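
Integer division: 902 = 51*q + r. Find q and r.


902 = 51 * 17 + 35
Check: 867 + 35 = 902

q = 17, r = 35


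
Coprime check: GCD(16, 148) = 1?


Euclidean algorithm:
148 = 9 * 16 + 4
16 = 4 * 4 + 0
GCD(16, 148) = 4

No, not coprime (GCD = 4)


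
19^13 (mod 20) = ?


19^1 mod 20 = 19
19^2 mod 20 = 1
19^3 mod 20 = 19
19^4 mod 20 = 1
19^5 mod 20 = 19
19^6 mod 20 = 1
19^7 mod 20 = 19
19^8 mod 20 = 1
19^9 mod 20 = 19
19^10 mod 20 = 1
19^11 mod 20 = 19
19^12 mod 20 = 1
19^13 mod 20 = 19


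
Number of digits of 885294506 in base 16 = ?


885294506 in base 16 = 34C485AA
Number of digits = 8

8 digits (base 16)


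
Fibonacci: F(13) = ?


Sequence: 1, 1, 2, 3, 5, 8, 13, 21, 34, 55, 89, 144, 233
F(13) = 233


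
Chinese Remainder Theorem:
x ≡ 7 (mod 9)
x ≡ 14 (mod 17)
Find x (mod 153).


M = 9*17 = 153
M1 = M/9 = 17, M2 = M/17 = 9
M1^(-1) mod 9 = 8, M2^(-1) mod 17 = 2
x = 7*17*8 + 14*9*2 = 1204
1204 mod 153 = 133
Check: 133 mod 9 = 7 ✓, 133 mod 17 = 14 ✓

x ≡ 133 (mod 153)


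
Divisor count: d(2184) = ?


2184 = 2^3 × 3^1 × 7^1 × 13^1
d(2184) = (3+1) × (1+1) × (1+1) × (1+1) = 32

32 divisors


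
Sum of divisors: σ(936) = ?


Divisors of 936: 1, 2, 3, 4, 6, 8, 9, 12, 13, 18, 24, 26, 36, 39, 52, 72, 78, 104, 117, 156, 234, 312, 468, 936
Sum = 1 + 2 + 3 + 4 + 6 + 8 + 9 + 12 + 13 + 18 + 24 + 26 + 36 + 39 + 52 + 72 + 78 + 104 + 117 + 156 + 234 + 312 + 468 + 936 = 2730

σ(936) = 2730


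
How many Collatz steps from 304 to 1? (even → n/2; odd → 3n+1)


304 → 152 → 76 → 38 → 19 → 58 → 29 → 88 → 44 → 22 → 11 → 34 → 17 → 52 → 26 → 13 → 40 → 20 → 10 → 5 → 16 → 8 → 4 → 2 → 1
Total steps = 24

24 steps


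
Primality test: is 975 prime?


975 / 3 = 325 (exact division)
975 is NOT prime.

No, 975 is not prime


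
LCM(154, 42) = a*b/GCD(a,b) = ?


GCD(154, 42) = 14
LCM = 154*42/14 = 6468/14 = 462

LCM = 462


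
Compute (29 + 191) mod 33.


29 + 191 = 220
220 mod 33 = 22


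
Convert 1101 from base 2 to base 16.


1101 (base 2) = 13 (decimal)
13 (decimal) = D (base 16)


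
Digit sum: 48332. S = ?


4 + 8 + 3 + 3 + 2 = 20


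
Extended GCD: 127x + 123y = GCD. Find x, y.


Tabular extended Euclidean (each row: r = 127*s + 123*t):
r=127, s=1, t=0
r=123, s=0, t=1
q=1: r=4, s=1, t=-1   [127*(1) + 123*(-1) = 4]
q=30: r=3, s=-30, t=31   [127*(-30) + 123*(31) = 3]
q=1: r=1, s=31, t=-32   [127*(31) + 123*(-32) = 1]
q=3: r=0, s=-123, t=127   [127*(-123) + 123*(127) = 0]
GCD = 1; from the row with r=1: x=31, y=-32
Check: 127*(31) + 123*(-32) = 3937 - 3936 = 1

GCD = 1, x = 31, y = -32


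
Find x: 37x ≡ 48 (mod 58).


GCD(37, 58) = 1, unique solution
a^(-1) mod 58 = 11
x = 11 * 48 mod 58 = 6

x ≡ 6 (mod 58)


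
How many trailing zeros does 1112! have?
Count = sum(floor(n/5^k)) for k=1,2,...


floor(1112/5) = 222
floor(1112/25) = 44
floor(1112/125) = 8
floor(1112/625) = 1
Total = 275

275 trailing zeros


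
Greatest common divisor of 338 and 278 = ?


338 = 1 * 278 + 60
278 = 4 * 60 + 38
60 = 1 * 38 + 22
38 = 1 * 22 + 16
22 = 1 * 16 + 6
16 = 2 * 6 + 4
6 = 1 * 4 + 2
4 = 2 * 2 + 0
GCD = 2


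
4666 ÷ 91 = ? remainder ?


4666 = 91 * 51 + 25
Check: 4641 + 25 = 4666

q = 51, r = 25


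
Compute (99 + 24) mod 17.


99 + 24 = 123
123 mod 17 = 4


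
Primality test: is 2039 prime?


Check divisors up to sqrt(2039) = 45.1553
No divisors found.
2039 is prime.

Yes, 2039 is prime


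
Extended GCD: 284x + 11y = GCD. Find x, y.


Tabular extended Euclidean (each row: r = 284*s + 11*t):
r=284, s=1, t=0
r=11, s=0, t=1
q=25: r=9, s=1, t=-25   [284*(1) + 11*(-25) = 9]
q=1: r=2, s=-1, t=26   [284*(-1) + 11*(26) = 2]
q=4: r=1, s=5, t=-129   [284*(5) + 11*(-129) = 1]
q=2: r=0, s=-11, t=284   [284*(-11) + 11*(284) = 0]
GCD = 1; from the row with r=1: x=5, y=-129
Check: 284*(5) + 11*(-129) = 1420 - 1419 = 1

GCD = 1, x = 5, y = -129


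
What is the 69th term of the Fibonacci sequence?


Sequence: 1, 1, 2, 3, 5, 8, 13, 21, 34, 55, 89, 144, 233, 377, 610, 987, 1597, 2584, 4181, 6765, 10946, 17711, 28657, 46368, 75025, 121393, 196418, 317811, 514229, 832040, 1346269, 2178309, 3524578, 5702887, 9227465, 14930352, 24157817, 39088169, 63245986, 102334155, 165580141, 267914296, 433494437, 701408733, 1134903170, 1836311903, 2971215073, 4807526976, 7778742049, 12586269025, 20365011074, 32951280099, 53316291173, 86267571272, 139583862445, 225851433717, 365435296162, 591286729879, 956722026041, 1548008755920, 2504730781961, 4052739537881, 6557470319842, 10610209857723, 17167680177565, 27777890035288, 44945570212853, 72723460248141, 117669030460994
F(69) = 117669030460994


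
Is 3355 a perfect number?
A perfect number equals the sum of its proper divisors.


Proper divisors of 3355: 1, 5, 11, 55, 61, 305, 671
Sum = 1 + 5 + 11 + 55 + 61 + 305 + 671 = 1109

No, 3355 is not perfect (1109 ≠ 3355)


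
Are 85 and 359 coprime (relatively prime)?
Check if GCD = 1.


Euclidean algorithm:
359 = 4 * 85 + 19
85 = 4 * 19 + 9
19 = 2 * 9 + 1
9 = 9 * 1 + 0
GCD(85, 359) = 1

Yes, coprime (GCD = 1)


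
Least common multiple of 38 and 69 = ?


GCD(38, 69) = 1
LCM = 38*69/1 = 2622/1 = 2622

LCM = 2622


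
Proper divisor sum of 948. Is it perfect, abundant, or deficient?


Proper divisors: 1, 2, 3, 4, 6, 12, 79, 158, 237, 316, 474
Sum = 1 + 2 + 3 + 4 + 6 + 12 + 79 + 158 + 237 + 316 + 474 = 1292
1292 > 948 → abundant

s(948) = 1292 (abundant)


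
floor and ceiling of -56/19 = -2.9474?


-56/19 = -2.9474
floor = -3
ceil = -2

floor = -3, ceil = -2


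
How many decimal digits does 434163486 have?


434163486 has 9 digits in base 10
floor(log10(434163486)) + 1 = floor(8.6377) + 1 = 9

9 digits (base 10)


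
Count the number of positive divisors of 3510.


3510 = 2^1 × 3^3 × 5^1 × 13^1
d(3510) = (1+1) × (3+1) × (1+1) × (1+1) = 32

32 divisors


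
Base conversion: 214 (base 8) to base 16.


214 (base 8) = 140 (decimal)
140 (decimal) = 8C (base 16)


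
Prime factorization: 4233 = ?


4233 / 3 = 1411
1411 / 17 = 83
83 / 83 = 1
4233 = 3 × 17 × 83


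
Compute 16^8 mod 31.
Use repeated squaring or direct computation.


16^1 mod 31 = 16
16^2 mod 31 = 8
16^3 mod 31 = 4
16^4 mod 31 = 2
16^5 mod 31 = 1
16^6 mod 31 = 16
16^7 mod 31 = 8
16^8 mod 31 = 4


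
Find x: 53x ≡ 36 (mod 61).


GCD(53, 61) = 1, unique solution
a^(-1) mod 61 = 38
x = 38 * 36 mod 61 = 26

x ≡ 26 (mod 61)


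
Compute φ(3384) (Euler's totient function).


3384 = 2^3 × 3^2 × 47
Prime factors: 2, 3, 47
φ(3384) = 3384 × (1-1/2) × (1-1/3) × (1-1/47)
= 3384 × 1/2 × 2/3 × 46/47 = 1104

φ(3384) = 1104


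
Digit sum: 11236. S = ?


1 + 1 + 2 + 3 + 6 = 13


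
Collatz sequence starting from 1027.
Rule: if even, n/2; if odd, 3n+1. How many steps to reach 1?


1027 → 3082 → 1541 → 4624 → 2312 → 1156 → 578 → 289 → 868 → 434 → 217 → 652 → 326 → 163 → 490 → 245 → 736 → 368 → 184 → 92 → 46 → 23 → 70 → 35 → 106 → 53 → 160 → 80 → 40 → 20 → 10 → 5 → 16 → 8 → 4 → 2 → 1
Total steps = 36

36 steps


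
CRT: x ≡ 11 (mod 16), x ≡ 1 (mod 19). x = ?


M = 16*19 = 304
M1 = M/16 = 19, M2 = M/19 = 16
M1^(-1) mod 16 = 11, M2^(-1) mod 19 = 6
x = 11*19*11 + 1*16*6 = 2395
2395 mod 304 = 267
Check: 267 mod 16 = 11 ✓, 267 mod 19 = 1 ✓

x ≡ 267 (mod 304)


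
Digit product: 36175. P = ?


3 × 6 × 1 × 7 × 5 = 630


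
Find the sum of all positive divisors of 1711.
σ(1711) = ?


Divisors of 1711: 1, 29, 59, 1711
Sum = 1 + 29 + 59 + 1711 = 1800

σ(1711) = 1800


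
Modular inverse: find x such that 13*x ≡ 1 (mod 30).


Use the extended Euclidean algorithm on (30, 13); each row r = 30*s + 13*t:
r=30, s=1, t=0
r=13, s=0, t=1
q=2: r=4, s=1, t=-2   [30*(1) + 13*(-2) = 4]
q=3: r=1, s=-3, t=7   [30*(-3) + 13*(7) = 1]
q=4: r=0, s=13, t=-30   [30*(13) + 13*(-30) = 0]
GCD = 1 with t = 7, so 13*(7) ≡ 1 (mod 30)
Inverse = 7 mod 30 = 7
Check: 13 * 7 = 91 ≡ 1 (mod 30)

13^(-1) ≡ 7 (mod 30)


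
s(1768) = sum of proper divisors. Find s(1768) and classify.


Proper divisors: 1, 2, 4, 8, 13, 17, 26, 34, 52, 68, 104, 136, 221, 442, 884
Sum = 1 + 2 + 4 + 8 + 13 + 17 + 26 + 34 + 52 + 68 + 104 + 136 + 221 + 442 + 884 = 2012
2012 > 1768 → abundant

s(1768) = 2012 (abundant)


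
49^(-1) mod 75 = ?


Use the extended Euclidean algorithm on (75, 49); each row r = 75*s + 49*t:
r=75, s=1, t=0
r=49, s=0, t=1
q=1: r=26, s=1, t=-1   [75*(1) + 49*(-1) = 26]
q=1: r=23, s=-1, t=2   [75*(-1) + 49*(2) = 23]
q=1: r=3, s=2, t=-3   [75*(2) + 49*(-3) = 3]
q=7: r=2, s=-15, t=23   [75*(-15) + 49*(23) = 2]
q=1: r=1, s=17, t=-26   [75*(17) + 49*(-26) = 1]
q=2: r=0, s=-49, t=75   [75*(-49) + 49*(75) = 0]
GCD = 1 with t = -26, so 49*(-26) ≡ 1 (mod 75)
Inverse = -26 mod 75 = 49
Check: 49 * 49 = 2401 ≡ 1 (mod 75)

49^(-1) ≡ 49 (mod 75)


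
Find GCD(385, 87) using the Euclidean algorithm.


385 = 4 * 87 + 37
87 = 2 * 37 + 13
37 = 2 * 13 + 11
13 = 1 * 11 + 2
11 = 5 * 2 + 1
2 = 2 * 1 + 0
GCD = 1


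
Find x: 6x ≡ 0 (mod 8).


GCD(6, 8) = 2 divides 0
Divide: 3x ≡ 0 (mod 4)
x ≡ 0 (mod 4)


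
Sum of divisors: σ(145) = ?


Divisors of 145: 1, 5, 29, 145
Sum = 1 + 5 + 29 + 145 = 180

σ(145) = 180


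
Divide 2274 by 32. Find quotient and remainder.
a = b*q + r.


2274 = 32 * 71 + 2
Check: 2272 + 2 = 2274

q = 71, r = 2


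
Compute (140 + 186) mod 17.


140 + 186 = 326
326 mod 17 = 3


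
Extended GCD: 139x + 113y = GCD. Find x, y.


Tabular extended Euclidean (each row: r = 139*s + 113*t):
r=139, s=1, t=0
r=113, s=0, t=1
q=1: r=26, s=1, t=-1   [139*(1) + 113*(-1) = 26]
q=4: r=9, s=-4, t=5   [139*(-4) + 113*(5) = 9]
q=2: r=8, s=9, t=-11   [139*(9) + 113*(-11) = 8]
q=1: r=1, s=-13, t=16   [139*(-13) + 113*(16) = 1]
q=8: r=0, s=113, t=-139   [139*(113) + 113*(-139) = 0]
GCD = 1; from the row with r=1: x=-13, y=16
Check: 139*(-13) + 113*(16) = -1807 + 1808 = 1

GCD = 1, x = -13, y = 16


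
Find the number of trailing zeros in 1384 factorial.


floor(1384/5) = 276
floor(1384/25) = 55
floor(1384/125) = 11
floor(1384/625) = 2
Total = 344

344 trailing zeros


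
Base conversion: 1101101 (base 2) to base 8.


1101101 (base 2) = 109 (decimal)
109 (decimal) = 155 (base 8)


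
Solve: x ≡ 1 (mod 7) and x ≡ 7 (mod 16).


M = 7*16 = 112
M1 = M/7 = 16, M2 = M/16 = 7
M1^(-1) mod 7 = 4, M2^(-1) mod 16 = 7
x = 1*16*4 + 7*7*7 = 407
407 mod 112 = 71
Check: 71 mod 7 = 1 ✓, 71 mod 16 = 7 ✓

x ≡ 71 (mod 112)


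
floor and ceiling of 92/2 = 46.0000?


92/2 = 46.0000
floor = 46
ceil = 46

floor = 46, ceil = 46


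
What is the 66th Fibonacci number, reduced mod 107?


F(k) mod 107 for k=1..66:
1, 1, 2, 3, 5, 8, 13, 21, 34, 55, 89, 37, 19, 56, 75, 24, 99, 16, 8, 24, 32, 56, 88, 37, 18, 55, 73, 21, 94, 8, 102, 3, 105, 1, 106, 0, 106, 106, 105, 104, 102, 99, 94, 86, 73, 52, 18, 70, 88, 51, 32, 83, 8, 91, 99, 83, 75, 51, 19, 70, 89, 52, 34, 86, 13, 99
F(66) mod 107 = 99


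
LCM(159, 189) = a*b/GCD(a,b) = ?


GCD(159, 189) = 3
LCM = 159*189/3 = 30051/3 = 10017

LCM = 10017


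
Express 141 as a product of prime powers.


141 / 3 = 47
47 / 47 = 1
141 = 3 × 47


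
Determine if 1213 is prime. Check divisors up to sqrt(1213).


Check divisors up to sqrt(1213) = 34.8281
No divisors found.
1213 is prime.

Yes, 1213 is prime


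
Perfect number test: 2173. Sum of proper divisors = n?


Proper divisors of 2173: 1, 41, 53
Sum = 1 + 41 + 53 = 95

No, 2173 is not perfect (95 ≠ 2173)


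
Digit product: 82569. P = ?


8 × 2 × 5 × 6 × 9 = 4320


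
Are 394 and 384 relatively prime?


Euclidean algorithm:
394 = 1 * 384 + 10
384 = 38 * 10 + 4
10 = 2 * 4 + 2
4 = 2 * 2 + 0
GCD(394, 384) = 2

No, not coprime (GCD = 2)


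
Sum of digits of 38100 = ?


3 + 8 + 1 + 0 + 0 = 12


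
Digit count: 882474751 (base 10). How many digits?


882474751 has 9 digits in base 10
floor(log10(882474751)) + 1 = floor(8.9457) + 1 = 9

9 digits (base 10)


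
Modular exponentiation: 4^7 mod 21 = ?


4^1 mod 21 = 4
4^2 mod 21 = 16
4^3 mod 21 = 1
4^4 mod 21 = 4
4^5 mod 21 = 16
4^6 mod 21 = 1
4^7 mod 21 = 4


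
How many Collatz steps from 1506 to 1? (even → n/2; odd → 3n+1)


1506 → 753 → 2260 → 1130 → 565 → 1696 → 848 → 424 → 212 → 106 → 53 → 160 → 80 → 40 → 20 → 10 → 5 → 16 → 8 → 4 → 2 → 1
Total steps = 21

21 steps


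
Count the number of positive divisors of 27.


27 = 3^3
d(27) = (3+1) = 4

4 divisors


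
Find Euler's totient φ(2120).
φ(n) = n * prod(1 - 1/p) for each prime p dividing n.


2120 = 2^3 × 5 × 53
Prime factors: 2, 5, 53
φ(2120) = 2120 × (1-1/2) × (1-1/5) × (1-1/53)
= 2120 × 1/2 × 4/5 × 52/53 = 832

φ(2120) = 832


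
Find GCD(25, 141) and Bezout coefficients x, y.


Tabular extended Euclidean (each row: r = 25*s + 141*t):
r=25, s=1, t=0
r=141, s=0, t=1
q=0: r=25, s=1, t=0   [25*(1) + 141*(0) = 25]
q=5: r=16, s=-5, t=1   [25*(-5) + 141*(1) = 16]
q=1: r=9, s=6, t=-1   [25*(6) + 141*(-1) = 9]
q=1: r=7, s=-11, t=2   [25*(-11) + 141*(2) = 7]
q=1: r=2, s=17, t=-3   [25*(17) + 141*(-3) = 2]
q=3: r=1, s=-62, t=11   [25*(-62) + 141*(11) = 1]
q=2: r=0, s=141, t=-25   [25*(141) + 141*(-25) = 0]
GCD = 1; from the row with r=1: x=-62, y=11
Check: 25*(-62) + 141*(11) = -1550 + 1551 = 1

GCD = 1, x = -62, y = 11


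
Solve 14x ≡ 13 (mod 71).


GCD(14, 71) = 1, unique solution
a^(-1) mod 71 = 66
x = 66 * 13 mod 71 = 6

x ≡ 6 (mod 71)


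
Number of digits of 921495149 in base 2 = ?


921495149 in base 2 = 110110111011001110011001101101
Number of digits = 30

30 digits (base 2)


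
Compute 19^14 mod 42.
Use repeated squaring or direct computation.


19^1 mod 42 = 19
19^2 mod 42 = 25
19^3 mod 42 = 13
19^4 mod 42 = 37
19^5 mod 42 = 31
19^6 mod 42 = 1
19^7 mod 42 = 19
19^8 mod 42 = 25
19^9 mod 42 = 13
19^10 mod 42 = 37
19^11 mod 42 = 31
19^12 mod 42 = 1
19^13 mod 42 = 19
19^14 mod 42 = 25


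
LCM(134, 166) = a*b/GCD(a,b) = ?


GCD(134, 166) = 2
LCM = 134*166/2 = 22244/2 = 11122

LCM = 11122


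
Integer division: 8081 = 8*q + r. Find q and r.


8081 = 8 * 1010 + 1
Check: 8080 + 1 = 8081

q = 1010, r = 1


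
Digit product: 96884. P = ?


9 × 6 × 8 × 8 × 4 = 13824


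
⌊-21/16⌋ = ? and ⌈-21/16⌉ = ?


-21/16 = -1.3125
floor = -2
ceil = -1

floor = -2, ceil = -1


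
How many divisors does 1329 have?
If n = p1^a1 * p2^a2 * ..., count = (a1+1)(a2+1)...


1329 = 3^1 × 443^1
d(1329) = (1+1) × (1+1) = 4

4 divisors


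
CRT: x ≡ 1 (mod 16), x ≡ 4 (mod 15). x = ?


M = 16*15 = 240
M1 = M/16 = 15, M2 = M/15 = 16
M1^(-1) mod 16 = 15, M2^(-1) mod 15 = 1
x = 1*15*15 + 4*16*1 = 289
289 mod 240 = 49
Check: 49 mod 16 = 1 ✓, 49 mod 15 = 4 ✓

x ≡ 49 (mod 240)


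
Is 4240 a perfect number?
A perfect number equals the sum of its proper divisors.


Proper divisors of 4240: 1, 2, 4, 5, 8, 10, 16, 20, 40, 53, 80, 106, 212, 265, 424, 530, 848, 1060, 2120
Sum = 1 + 2 + 4 + 5 + 8 + 10 + 16 + 20 + 40 + 53 + 80 + 106 + 212 + 265 + 424 + 530 + 848 + 1060 + 2120 = 5804

No, 4240 is not perfect (5804 ≠ 4240)


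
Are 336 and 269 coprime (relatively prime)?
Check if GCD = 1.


Euclidean algorithm:
336 = 1 * 269 + 67
269 = 4 * 67 + 1
67 = 67 * 1 + 0
GCD(336, 269) = 1

Yes, coprime (GCD = 1)


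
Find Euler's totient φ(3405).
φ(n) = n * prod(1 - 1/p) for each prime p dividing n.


3405 = 3 × 5 × 227
Prime factors: 3, 5, 227
φ(3405) = 3405 × (1-1/3) × (1-1/5) × (1-1/227)
= 3405 × 2/3 × 4/5 × 226/227 = 1808

φ(3405) = 1808


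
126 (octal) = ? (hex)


126 (base 8) = 86 (decimal)
86 (decimal) = 56 (base 16)


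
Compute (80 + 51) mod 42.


80 + 51 = 131
131 mod 42 = 5


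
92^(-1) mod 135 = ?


Use the extended Euclidean algorithm on (135, 92); each row r = 135*s + 92*t:
r=135, s=1, t=0
r=92, s=0, t=1
q=1: r=43, s=1, t=-1   [135*(1) + 92*(-1) = 43]
q=2: r=6, s=-2, t=3   [135*(-2) + 92*(3) = 6]
q=7: r=1, s=15, t=-22   [135*(15) + 92*(-22) = 1]
q=6: r=0, s=-92, t=135   [135*(-92) + 92*(135) = 0]
GCD = 1 with t = -22, so 92*(-22) ≡ 1 (mod 135)
Inverse = -22 mod 135 = 113
Check: 92 * 113 = 10396 ≡ 1 (mod 135)

92^(-1) ≡ 113 (mod 135)


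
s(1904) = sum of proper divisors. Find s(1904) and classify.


Proper divisors: 1, 2, 4, 7, 8, 14, 16, 17, 28, 34, 56, 68, 112, 119, 136, 238, 272, 476, 952
Sum = 1 + 2 + 4 + 7 + 8 + 14 + 16 + 17 + 28 + 34 + 56 + 68 + 112 + 119 + 136 + 238 + 272 + 476 + 952 = 2560
2560 > 1904 → abundant

s(1904) = 2560 (abundant)


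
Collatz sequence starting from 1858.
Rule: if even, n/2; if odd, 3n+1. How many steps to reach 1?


1858 → 929 → 2788 → 1394 → 697 → 2092 → 1046 → 523 → 1570 → 785 → 2356 → 1178 → 589 → 1768 → 884 → 442 → 221 → 664 → 332 → 166 → 83 → 250 → 125 → 376 → 188 → 94 → 47 → 142 → 71 → 214 → 107 → 322 → 161 → 484 → 242 → 121 → 364 → 182 → 91 → 274 → 137 → 412 → 206 → 103 → 310 → 155 → 466 → 233 → 700 → 350 → 175 → 526 → 263 → 790 → 395 → 1186 → 593 → 1780 → 890 → 445 → 1336 → 668 → 334 → 167 → 502 → 251 → 754 → 377 → 1132 → 566 → 283 → 850 → 425 → 1276 → 638 → 319 → 958 → 479 → 1438 → 719 → 2158 → 1079 → 3238 → 1619 → 4858 → 2429 → 7288 → 3644 → 1822 → 911 → 2734 → 1367 → 4102 → 2051 → 6154 → 3077 → 9232 → 4616 → 2308 → 1154 → 577 → 1732 → 866 → 433 → 1300 → 650 → 325 → 976 → 488 → 244 → 122 → 61 → 184 → 92 → 46 → 23 → 70 → 35 → 106 → 53 → 160 → 80 → 40 → 20 → 10 → 5 → 16 → 8 → 4 → 2 → 1
Total steps = 130

130 steps


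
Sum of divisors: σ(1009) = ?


Divisors of 1009: 1, 1009
Sum = 1 + 1009 = 1010

σ(1009) = 1010


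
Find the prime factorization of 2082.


2082 / 2 = 1041
1041 / 3 = 347
347 / 347 = 1
2082 = 2 × 3 × 347


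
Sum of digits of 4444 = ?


4 + 4 + 4 + 4 = 16


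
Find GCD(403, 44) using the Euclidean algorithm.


403 = 9 * 44 + 7
44 = 6 * 7 + 2
7 = 3 * 2 + 1
2 = 2 * 1 + 0
GCD = 1


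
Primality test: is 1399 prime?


Check divisors up to sqrt(1399) = 37.4032
No divisors found.
1399 is prime.

Yes, 1399 is prime


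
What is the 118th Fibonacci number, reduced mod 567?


F(k) mod 567 for k=1..118:
1, 1, 2, 3, 5, 8, 13, 21, 34, 55, 89, 144, 233, 377, 43, 420, 463, 316, 212, 528, 173, 134, 307, 441, 181, 55, 236, 291, 527, 251, 211, 462, 106, 1, 107, 108, 215, 323, 538, 294, 265, 559, 257, 249, 506, 188, 127, 315, 442, 190, 65, 255, 320, 8, 328, 336, 97, 433, 530, 396, 359, 188, 547, 168, 148, 316, 464, 213, 110, 323, 433, 189, 55, 244, 299, 543, 275, 251, 526, 210, 169, 379, 548, 360, 341, 134, 475, 42, 517, 559, 509, 501, 443, 377, 253, 63, 316, 379, 128, 507, 68, 8, 76, 84, 160, 244, 404, 81, 485, 566, 484, 483, 400, 316, 149, 465, 47, 512
F(118) mod 567 = 512


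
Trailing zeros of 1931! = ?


floor(1931/5) = 386
floor(1931/25) = 77
floor(1931/125) = 15
floor(1931/625) = 3
Total = 481

481 trailing zeros


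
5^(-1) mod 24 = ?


Use the extended Euclidean algorithm on (24, 5); each row r = 24*s + 5*t:
r=24, s=1, t=0
r=5, s=0, t=1
q=4: r=4, s=1, t=-4   [24*(1) + 5*(-4) = 4]
q=1: r=1, s=-1, t=5   [24*(-1) + 5*(5) = 1]
q=4: r=0, s=5, t=-24   [24*(5) + 5*(-24) = 0]
GCD = 1 with t = 5, so 5*(5) ≡ 1 (mod 24)
Inverse = 5 mod 24 = 5
Check: 5 * 5 = 25 ≡ 1 (mod 24)

5^(-1) ≡ 5 (mod 24)


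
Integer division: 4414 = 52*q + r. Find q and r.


4414 = 52 * 84 + 46
Check: 4368 + 46 = 4414

q = 84, r = 46


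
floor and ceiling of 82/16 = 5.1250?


82/16 = 5.1250
floor = 5
ceil = 6

floor = 5, ceil = 6


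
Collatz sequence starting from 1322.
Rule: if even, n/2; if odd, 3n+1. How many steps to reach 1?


1322 → 661 → 1984 → 992 → 496 → 248 → 124 → 62 → 31 → 94 → 47 → 142 → 71 → 214 → 107 → 322 → 161 → 484 → 242 → 121 → 364 → 182 → 91 → 274 → 137 → 412 → 206 → 103 → 310 → 155 → 466 → 233 → 700 → 350 → 175 → 526 → 263 → 790 → 395 → 1186 → 593 → 1780 → 890 → 445 → 1336 → 668 → 334 → 167 → 502 → 251 → 754 → 377 → 1132 → 566 → 283 → 850 → 425 → 1276 → 638 → 319 → 958 → 479 → 1438 → 719 → 2158 → 1079 → 3238 → 1619 → 4858 → 2429 → 7288 → 3644 → 1822 → 911 → 2734 → 1367 → 4102 → 2051 → 6154 → 3077 → 9232 → 4616 → 2308 → 1154 → 577 → 1732 → 866 → 433 → 1300 → 650 → 325 → 976 → 488 → 244 → 122 → 61 → 184 → 92 → 46 → 23 → 70 → 35 → 106 → 53 → 160 → 80 → 40 → 20 → 10 → 5 → 16 → 8 → 4 → 2 → 1
Total steps = 114

114 steps


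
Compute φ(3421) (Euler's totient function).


3421 = 11 × 311
Prime factors: 11, 311
φ(3421) = 3421 × (1-1/11) × (1-1/311)
= 3421 × 10/11 × 310/311 = 3100

φ(3421) = 3100


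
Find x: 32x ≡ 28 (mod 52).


GCD(32, 52) = 4 divides 28
Divide: 8x ≡ 7 (mod 13)
x ≡ 9 (mod 13)


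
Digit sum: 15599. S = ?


1 + 5 + 5 + 9 + 9 = 29


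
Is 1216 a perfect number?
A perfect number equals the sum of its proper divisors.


Proper divisors of 1216: 1, 2, 4, 8, 16, 19, 32, 38, 64, 76, 152, 304, 608
Sum = 1 + 2 + 4 + 8 + 16 + 19 + 32 + 38 + 64 + 76 + 152 + 304 + 608 = 1324

No, 1216 is not perfect (1324 ≠ 1216)


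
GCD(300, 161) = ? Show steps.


300 = 1 * 161 + 139
161 = 1 * 139 + 22
139 = 6 * 22 + 7
22 = 3 * 7 + 1
7 = 7 * 1 + 0
GCD = 1


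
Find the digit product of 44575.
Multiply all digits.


4 × 4 × 5 × 7 × 5 = 2800


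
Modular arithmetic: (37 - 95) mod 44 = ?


37 - 95 = -58
-58 mod 44 = 30


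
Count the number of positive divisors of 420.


420 = 2^2 × 3^1 × 5^1 × 7^1
d(420) = (2+1) × (1+1) × (1+1) × (1+1) = 24

24 divisors


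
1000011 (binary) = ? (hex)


1000011 (base 2) = 67 (decimal)
67 (decimal) = 43 (base 16)


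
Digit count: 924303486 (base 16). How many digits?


924303486 in base 16 = 3717C07E
Number of digits = 8

8 digits (base 16)


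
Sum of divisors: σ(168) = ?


Divisors of 168: 1, 2, 3, 4, 6, 7, 8, 12, 14, 21, 24, 28, 42, 56, 84, 168
Sum = 1 + 2 + 3 + 4 + 6 + 7 + 8 + 12 + 14 + 21 + 24 + 28 + 42 + 56 + 84 + 168 = 480

σ(168) = 480


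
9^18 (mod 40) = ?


9^1 mod 40 = 9
9^2 mod 40 = 1
9^3 mod 40 = 9
9^4 mod 40 = 1
9^5 mod 40 = 9
9^6 mod 40 = 1
9^7 mod 40 = 9
9^8 mod 40 = 1
9^9 mod 40 = 9
9^10 mod 40 = 1
9^11 mod 40 = 9
9^12 mod 40 = 1
9^13 mod 40 = 9
9^14 mod 40 = 1
9^15 mod 40 = 9
9^16 mod 40 = 1
9^17 mod 40 = 9
9^18 mod 40 = 1


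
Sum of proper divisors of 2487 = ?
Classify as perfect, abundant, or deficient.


Proper divisors: 1, 3, 829
Sum = 1 + 3 + 829 = 833
833 < 2487 → deficient

s(2487) = 833 (deficient)


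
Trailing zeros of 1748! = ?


floor(1748/5) = 349
floor(1748/25) = 69
floor(1748/125) = 13
floor(1748/625) = 2
Total = 433

433 trailing zeros


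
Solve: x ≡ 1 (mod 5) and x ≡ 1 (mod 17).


M = 5*17 = 85
M1 = M/5 = 17, M2 = M/17 = 5
M1^(-1) mod 5 = 3, M2^(-1) mod 17 = 7
x = 1*17*3 + 1*5*7 = 86
86 mod 85 = 1
Check: 1 mod 5 = 1 ✓, 1 mod 17 = 1 ✓

x ≡ 1 (mod 85)


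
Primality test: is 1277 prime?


Check divisors up to sqrt(1277) = 35.7351
No divisors found.
1277 is prime.

Yes, 1277 is prime


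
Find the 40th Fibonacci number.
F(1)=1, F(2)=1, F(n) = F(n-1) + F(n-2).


Sequence: 1, 1, 2, 3, 5, 8, 13, 21, 34, 55, 89, 144, 233, 377, 610, 987, 1597, 2584, 4181, 6765, 10946, 17711, 28657, 46368, 75025, 121393, 196418, 317811, 514229, 832040, 1346269, 2178309, 3524578, 5702887, 9227465, 14930352, 24157817, 39088169, 63245986, 102334155
F(40) = 102334155


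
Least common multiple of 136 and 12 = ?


GCD(136, 12) = 4
LCM = 136*12/4 = 1632/4 = 408

LCM = 408


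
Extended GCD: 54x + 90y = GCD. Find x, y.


Tabular extended Euclidean (each row: r = 54*s + 90*t):
r=54, s=1, t=0
r=90, s=0, t=1
q=0: r=54, s=1, t=0   [54*(1) + 90*(0) = 54]
q=1: r=36, s=-1, t=1   [54*(-1) + 90*(1) = 36]
q=1: r=18, s=2, t=-1   [54*(2) + 90*(-1) = 18]
q=2: r=0, s=-5, t=3   [54*(-5) + 90*(3) = 0]
GCD = 18; from the row with r=18: x=2, y=-1
Check: 54*(2) + 90*(-1) = 108 - 90 = 18

GCD = 18, x = 2, y = -1


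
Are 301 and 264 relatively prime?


Euclidean algorithm:
301 = 1 * 264 + 37
264 = 7 * 37 + 5
37 = 7 * 5 + 2
5 = 2 * 2 + 1
2 = 2 * 1 + 0
GCD(301, 264) = 1

Yes, coprime (GCD = 1)


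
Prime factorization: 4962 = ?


4962 / 2 = 2481
2481 / 3 = 827
827 / 827 = 1
4962 = 2 × 3 × 827


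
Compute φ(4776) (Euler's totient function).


4776 = 2^3 × 3 × 199
Prime factors: 2, 3, 199
φ(4776) = 4776 × (1-1/2) × (1-1/3) × (1-1/199)
= 4776 × 1/2 × 2/3 × 198/199 = 1584

φ(4776) = 1584


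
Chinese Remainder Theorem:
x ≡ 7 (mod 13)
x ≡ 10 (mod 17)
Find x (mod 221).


M = 13*17 = 221
M1 = M/13 = 17, M2 = M/17 = 13
M1^(-1) mod 13 = 10, M2^(-1) mod 17 = 4
x = 7*17*10 + 10*13*4 = 1710
1710 mod 221 = 163
Check: 163 mod 13 = 7 ✓, 163 mod 17 = 10 ✓

x ≡ 163 (mod 221)


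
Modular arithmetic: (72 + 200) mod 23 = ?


72 + 200 = 272
272 mod 23 = 19


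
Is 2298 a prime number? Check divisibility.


2298 / 2 = 1149 (exact division)
2298 is NOT prime.

No, 2298 is not prime


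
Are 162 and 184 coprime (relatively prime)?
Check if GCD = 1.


Euclidean algorithm:
184 = 1 * 162 + 22
162 = 7 * 22 + 8
22 = 2 * 8 + 6
8 = 1 * 6 + 2
6 = 3 * 2 + 0
GCD(162, 184) = 2

No, not coprime (GCD = 2)


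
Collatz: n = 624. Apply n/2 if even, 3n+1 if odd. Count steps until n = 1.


624 → 312 → 156 → 78 → 39 → 118 → 59 → 178 → 89 → 268 → 134 → 67 → 202 → 101 → 304 → 152 → 76 → 38 → 19 → 58 → 29 → 88 → 44 → 22 → 11 → 34 → 17 → 52 → 26 → 13 → 40 → 20 → 10 → 5 → 16 → 8 → 4 → 2 → 1
Total steps = 38

38 steps


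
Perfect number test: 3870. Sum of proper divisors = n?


Proper divisors of 3870: 1, 2, 3, 5, 6, 9, 10, 15, 18, 30, 43, 45, 86, 90, 129, 215, 258, 387, 430, 645, 774, 1290, 1935
Sum = 1 + 2 + 3 + 5 + 6 + 9 + 10 + 15 + 18 + 30 + 43 + 45 + 86 + 90 + 129 + 215 + 258 + 387 + 430 + 645 + 774 + 1290 + 1935 = 6426

No, 3870 is not perfect (6426 ≠ 3870)


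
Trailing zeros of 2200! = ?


floor(2200/5) = 440
floor(2200/25) = 88
floor(2200/125) = 17
floor(2200/625) = 3
Total = 548

548 trailing zeros


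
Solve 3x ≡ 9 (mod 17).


GCD(3, 17) = 1, unique solution
a^(-1) mod 17 = 6
x = 6 * 9 mod 17 = 3

x ≡ 3 (mod 17)


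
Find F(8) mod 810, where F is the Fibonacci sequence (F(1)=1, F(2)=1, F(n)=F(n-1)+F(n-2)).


F(k) mod 810 for k=1..8:
1, 1, 2, 3, 5, 8, 13, 21
F(8) mod 810 = 21


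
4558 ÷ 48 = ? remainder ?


4558 = 48 * 94 + 46
Check: 4512 + 46 = 4558

q = 94, r = 46


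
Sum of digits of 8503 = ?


8 + 5 + 0 + 3 = 16


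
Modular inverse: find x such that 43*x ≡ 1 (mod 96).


Use the extended Euclidean algorithm on (96, 43); each row r = 96*s + 43*t:
r=96, s=1, t=0
r=43, s=0, t=1
q=2: r=10, s=1, t=-2   [96*(1) + 43*(-2) = 10]
q=4: r=3, s=-4, t=9   [96*(-4) + 43*(9) = 3]
q=3: r=1, s=13, t=-29   [96*(13) + 43*(-29) = 1]
q=3: r=0, s=-43, t=96   [96*(-43) + 43*(96) = 0]
GCD = 1 with t = -29, so 43*(-29) ≡ 1 (mod 96)
Inverse = -29 mod 96 = 67
Check: 43 * 67 = 2881 ≡ 1 (mod 96)

43^(-1) ≡ 67 (mod 96)


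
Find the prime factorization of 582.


582 / 2 = 291
291 / 3 = 97
97 / 97 = 1
582 = 2 × 3 × 97


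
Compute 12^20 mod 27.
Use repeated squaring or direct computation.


12^1 mod 27 = 12
12^2 mod 27 = 9
12^3 mod 27 = 0
12^4 mod 27 = 0
12^5 mod 27 = 0
12^6 mod 27 = 0
12^7 mod 27 = 0
12^8 mod 27 = 0
12^9 mod 27 = 0
12^10 mod 27 = 0
12^11 mod 27 = 0
12^12 mod 27 = 0
12^13 mod 27 = 0
12^14 mod 27 = 0
12^15 mod 27 = 0
12^16 mod 27 = 0
12^17 mod 27 = 0
12^18 mod 27 = 0
12^19 mod 27 = 0
12^20 mod 27 = 0


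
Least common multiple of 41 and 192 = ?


GCD(41, 192) = 1
LCM = 41*192/1 = 7872/1 = 7872

LCM = 7872


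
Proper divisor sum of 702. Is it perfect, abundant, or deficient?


Proper divisors: 1, 2, 3, 6, 9, 13, 18, 26, 27, 39, 54, 78, 117, 234, 351
Sum = 1 + 2 + 3 + 6 + 9 + 13 + 18 + 26 + 27 + 39 + 54 + 78 + 117 + 234 + 351 = 978
978 > 702 → abundant

s(702) = 978 (abundant)


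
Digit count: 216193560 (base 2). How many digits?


216193560 in base 2 = 1100111000101101101000011000
Number of digits = 28

28 digits (base 2)


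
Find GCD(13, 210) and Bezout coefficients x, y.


Tabular extended Euclidean (each row: r = 13*s + 210*t):
r=13, s=1, t=0
r=210, s=0, t=1
q=0: r=13, s=1, t=0   [13*(1) + 210*(0) = 13]
q=16: r=2, s=-16, t=1   [13*(-16) + 210*(1) = 2]
q=6: r=1, s=97, t=-6   [13*(97) + 210*(-6) = 1]
q=2: r=0, s=-210, t=13   [13*(-210) + 210*(13) = 0]
GCD = 1; from the row with r=1: x=97, y=-6
Check: 13*(97) + 210*(-6) = 1261 - 1260 = 1

GCD = 1, x = 97, y = -6


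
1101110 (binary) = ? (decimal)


1101110 (base 2) = 110 (decimal)
110 (decimal) = 110 (base 10)


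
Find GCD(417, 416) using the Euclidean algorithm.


417 = 1 * 416 + 1
416 = 416 * 1 + 0
GCD = 1


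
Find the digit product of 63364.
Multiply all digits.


6 × 3 × 3 × 6 × 4 = 1296


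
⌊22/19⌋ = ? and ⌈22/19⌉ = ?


22/19 = 1.1579
floor = 1
ceil = 2

floor = 1, ceil = 2


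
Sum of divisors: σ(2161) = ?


Divisors of 2161: 1, 2161
Sum = 1 + 2161 = 2162

σ(2161) = 2162


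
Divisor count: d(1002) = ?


1002 = 2^1 × 3^1 × 167^1
d(1002) = (1+1) × (1+1) × (1+1) = 8

8 divisors


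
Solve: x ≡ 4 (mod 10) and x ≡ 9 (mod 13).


M = 10*13 = 130
M1 = M/10 = 13, M2 = M/13 = 10
M1^(-1) mod 10 = 7, M2^(-1) mod 13 = 4
x = 4*13*7 + 9*10*4 = 724
724 mod 130 = 74
Check: 74 mod 10 = 4 ✓, 74 mod 13 = 9 ✓

x ≡ 74 (mod 130)


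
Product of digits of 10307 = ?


1 × 0 × 3 × 0 × 7 = 0


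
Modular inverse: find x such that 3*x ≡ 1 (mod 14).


Use the extended Euclidean algorithm on (14, 3); each row r = 14*s + 3*t:
r=14, s=1, t=0
r=3, s=0, t=1
q=4: r=2, s=1, t=-4   [14*(1) + 3*(-4) = 2]
q=1: r=1, s=-1, t=5   [14*(-1) + 3*(5) = 1]
q=2: r=0, s=3, t=-14   [14*(3) + 3*(-14) = 0]
GCD = 1 with t = 5, so 3*(5) ≡ 1 (mod 14)
Inverse = 5 mod 14 = 5
Check: 3 * 5 = 15 ≡ 1 (mod 14)

3^(-1) ≡ 5 (mod 14)


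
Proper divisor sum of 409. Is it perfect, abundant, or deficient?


Proper divisors: 1
Sum = 1 = 1
1 < 409 → deficient

s(409) = 1 (deficient)


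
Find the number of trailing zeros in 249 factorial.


floor(249/5) = 49
floor(249/25) = 9
floor(249/125) = 1
Total = 59

59 trailing zeros


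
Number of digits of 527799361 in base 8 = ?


527799361 in base 8 = 3735312101
Number of digits = 10

10 digits (base 8)


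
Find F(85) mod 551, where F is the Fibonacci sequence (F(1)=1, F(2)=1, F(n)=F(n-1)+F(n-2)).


F(k) mod 551 for k=1..85:
1, 1, 2, 3, 5, 8, 13, 21, 34, 55, 89, 144, 233, 377, 59, 436, 495, 380, 324, 153, 477, 79, 5, 84, 89, 173, 262, 435, 146, 30, 176, 206, 382, 37, 419, 456, 324, 229, 2, 231, 233, 464, 146, 59, 205, 264, 469, 182, 100, 282, 382, 113, 495, 57, 1, 58, 59, 117, 176, 293, 469, 211, 129, 340, 469, 258, 176, 434, 59, 493, 1, 494, 495, 438, 382, 269, 100, 369, 469, 287, 205, 492, 146, 87, 233
F(85) mod 551 = 233


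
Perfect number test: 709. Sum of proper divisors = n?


Proper divisors of 709: 1
Sum = 1 = 1

No, 709 is not perfect (1 ≠ 709)


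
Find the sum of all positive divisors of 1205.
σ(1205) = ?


Divisors of 1205: 1, 5, 241, 1205
Sum = 1 + 5 + 241 + 1205 = 1452

σ(1205) = 1452


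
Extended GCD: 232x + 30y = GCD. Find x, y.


Tabular extended Euclidean (each row: r = 232*s + 30*t):
r=232, s=1, t=0
r=30, s=0, t=1
q=7: r=22, s=1, t=-7   [232*(1) + 30*(-7) = 22]
q=1: r=8, s=-1, t=8   [232*(-1) + 30*(8) = 8]
q=2: r=6, s=3, t=-23   [232*(3) + 30*(-23) = 6]
q=1: r=2, s=-4, t=31   [232*(-4) + 30*(31) = 2]
q=3: r=0, s=15, t=-116   [232*(15) + 30*(-116) = 0]
GCD = 2; from the row with r=2: x=-4, y=31
Check: 232*(-4) + 30*(31) = -928 + 930 = 2

GCD = 2, x = -4, y = 31


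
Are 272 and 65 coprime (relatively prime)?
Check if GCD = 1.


Euclidean algorithm:
272 = 4 * 65 + 12
65 = 5 * 12 + 5
12 = 2 * 5 + 2
5 = 2 * 2 + 1
2 = 2 * 1 + 0
GCD(272, 65) = 1

Yes, coprime (GCD = 1)


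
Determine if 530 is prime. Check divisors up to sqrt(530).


530 / 2 = 265 (exact division)
530 is NOT prime.

No, 530 is not prime


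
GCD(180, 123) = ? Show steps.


180 = 1 * 123 + 57
123 = 2 * 57 + 9
57 = 6 * 9 + 3
9 = 3 * 3 + 0
GCD = 3


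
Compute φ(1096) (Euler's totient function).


1096 = 2^3 × 137
Prime factors: 2, 137
φ(1096) = 1096 × (1-1/2) × (1-1/137)
= 1096 × 1/2 × 136/137 = 544

φ(1096) = 544


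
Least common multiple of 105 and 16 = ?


GCD(105, 16) = 1
LCM = 105*16/1 = 1680/1 = 1680

LCM = 1680


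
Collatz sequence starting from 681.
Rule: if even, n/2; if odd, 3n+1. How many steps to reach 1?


681 → 2044 → 1022 → 511 → 1534 → 767 → 2302 → 1151 → 3454 → 1727 → 5182 → 2591 → 7774 → 3887 → 11662 → 5831 → 17494 → 8747 → 26242 → 13121 → 39364 → 19682 → 9841 → 29524 → 14762 → 7381 → 22144 → 11072 → 5536 → 2768 → 1384 → 692 → 346 → 173 → 520 → 260 → 130 → 65 → 196 → 98 → 49 → 148 → 74 → 37 → 112 → 56 → 28 → 14 → 7 → 22 → 11 → 34 → 17 → 52 → 26 → 13 → 40 → 20 → 10 → 5 → 16 → 8 → 4 → 2 → 1
Total steps = 64

64 steps


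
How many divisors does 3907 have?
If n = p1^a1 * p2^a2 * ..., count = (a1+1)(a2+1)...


3907 = 3907^1
d(3907) = (1+1) = 2

2 divisors


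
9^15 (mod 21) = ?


9^1 mod 21 = 9
9^2 mod 21 = 18
9^3 mod 21 = 15
9^4 mod 21 = 9
9^5 mod 21 = 18
9^6 mod 21 = 15
9^7 mod 21 = 9
9^8 mod 21 = 18
9^9 mod 21 = 15
9^10 mod 21 = 9
9^11 mod 21 = 18
9^12 mod 21 = 15
9^13 mod 21 = 9
9^14 mod 21 = 18
9^15 mod 21 = 15


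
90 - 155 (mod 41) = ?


90 - 155 = -65
-65 mod 41 = 17


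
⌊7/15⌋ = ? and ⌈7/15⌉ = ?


7/15 = 0.4667
floor = 0
ceil = 1

floor = 0, ceil = 1


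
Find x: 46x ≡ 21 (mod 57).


GCD(46, 57) = 1, unique solution
a^(-1) mod 57 = 31
x = 31 * 21 mod 57 = 24

x ≡ 24 (mod 57)


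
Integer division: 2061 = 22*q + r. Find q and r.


2061 = 22 * 93 + 15
Check: 2046 + 15 = 2061

q = 93, r = 15


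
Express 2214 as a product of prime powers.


2214 / 2 = 1107
1107 / 3 = 369
369 / 3 = 123
123 / 3 = 41
41 / 41 = 1
2214 = 2 × 3^3 × 41


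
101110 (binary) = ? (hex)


101110 (base 2) = 46 (decimal)
46 (decimal) = 2E (base 16)


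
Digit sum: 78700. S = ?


7 + 8 + 7 + 0 + 0 = 22


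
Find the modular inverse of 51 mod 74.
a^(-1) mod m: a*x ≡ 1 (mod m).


Use the extended Euclidean algorithm on (74, 51); each row r = 74*s + 51*t:
r=74, s=1, t=0
r=51, s=0, t=1
q=1: r=23, s=1, t=-1   [74*(1) + 51*(-1) = 23]
q=2: r=5, s=-2, t=3   [74*(-2) + 51*(3) = 5]
q=4: r=3, s=9, t=-13   [74*(9) + 51*(-13) = 3]
q=1: r=2, s=-11, t=16   [74*(-11) + 51*(16) = 2]
q=1: r=1, s=20, t=-29   [74*(20) + 51*(-29) = 1]
q=2: r=0, s=-51, t=74   [74*(-51) + 51*(74) = 0]
GCD = 1 with t = -29, so 51*(-29) ≡ 1 (mod 74)
Inverse = -29 mod 74 = 45
Check: 51 * 45 = 2295 ≡ 1 (mod 74)

51^(-1) ≡ 45 (mod 74)


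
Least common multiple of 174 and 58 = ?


GCD(174, 58) = 58
LCM = 174*58/58 = 10092/58 = 174

LCM = 174


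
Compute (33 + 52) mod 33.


33 + 52 = 85
85 mod 33 = 19


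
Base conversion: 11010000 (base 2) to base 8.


11010000 (base 2) = 208 (decimal)
208 (decimal) = 320 (base 8)


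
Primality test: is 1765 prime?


1765 / 5 = 353 (exact division)
1765 is NOT prime.

No, 1765 is not prime


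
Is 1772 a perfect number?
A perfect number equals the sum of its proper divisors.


Proper divisors of 1772: 1, 2, 4, 443, 886
Sum = 1 + 2 + 4 + 443 + 886 = 1336

No, 1772 is not perfect (1336 ≠ 1772)


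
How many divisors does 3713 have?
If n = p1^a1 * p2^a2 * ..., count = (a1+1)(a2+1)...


3713 = 47^1 × 79^1
d(3713) = (1+1) × (1+1) = 4

4 divisors


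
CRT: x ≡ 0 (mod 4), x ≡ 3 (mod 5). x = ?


M = 4*5 = 20
M1 = M/4 = 5, M2 = M/5 = 4
M1^(-1) mod 4 = 1, M2^(-1) mod 5 = 4
x = 0*5*1 + 3*4*4 = 48
48 mod 20 = 8
Check: 8 mod 4 = 0 ✓, 8 mod 5 = 3 ✓

x ≡ 8 (mod 20)


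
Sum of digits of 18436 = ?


1 + 8 + 4 + 3 + 6 = 22


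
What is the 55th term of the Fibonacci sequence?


Sequence: 1, 1, 2, 3, 5, 8, 13, 21, 34, 55, 89, 144, 233, 377, 610, 987, 1597, 2584, 4181, 6765, 10946, 17711, 28657, 46368, 75025, 121393, 196418, 317811, 514229, 832040, 1346269, 2178309, 3524578, 5702887, 9227465, 14930352, 24157817, 39088169, 63245986, 102334155, 165580141, 267914296, 433494437, 701408733, 1134903170, 1836311903, 2971215073, 4807526976, 7778742049, 12586269025, 20365011074, 32951280099, 53316291173, 86267571272, 139583862445
F(55) = 139583862445


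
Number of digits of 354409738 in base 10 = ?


354409738 has 9 digits in base 10
floor(log10(354409738)) + 1 = floor(8.5495) + 1 = 9

9 digits (base 10)


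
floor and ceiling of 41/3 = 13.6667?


41/3 = 13.6667
floor = 13
ceil = 14

floor = 13, ceil = 14


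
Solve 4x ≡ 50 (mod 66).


GCD(4, 66) = 2 divides 50
Divide: 2x ≡ 25 (mod 33)
x ≡ 29 (mod 33)


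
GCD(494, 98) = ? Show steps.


494 = 5 * 98 + 4
98 = 24 * 4 + 2
4 = 2 * 2 + 0
GCD = 2


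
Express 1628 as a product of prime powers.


1628 / 2 = 814
814 / 2 = 407
407 / 11 = 37
37 / 37 = 1
1628 = 2^2 × 11 × 37


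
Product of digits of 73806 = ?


7 × 3 × 8 × 0 × 6 = 0


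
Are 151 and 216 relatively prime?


Euclidean algorithm:
216 = 1 * 151 + 65
151 = 2 * 65 + 21
65 = 3 * 21 + 2
21 = 10 * 2 + 1
2 = 2 * 1 + 0
GCD(151, 216) = 1

Yes, coprime (GCD = 1)


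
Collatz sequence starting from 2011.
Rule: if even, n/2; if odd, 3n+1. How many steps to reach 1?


2011 → 6034 → 3017 → 9052 → 4526 → 2263 → 6790 → 3395 → 10186 → 5093 → 15280 → 7640 → 3820 → 1910 → 955 → 2866 → 1433 → 4300 → 2150 → 1075 → 3226 → 1613 → 4840 → 2420 → 1210 → 605 → 1816 → 908 → 454 → 227 → 682 → 341 → 1024 → 512 → 256 → 128 → 64 → 32 → 16 → 8 → 4 → 2 → 1
Total steps = 42

42 steps


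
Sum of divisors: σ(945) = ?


Divisors of 945: 1, 3, 5, 7, 9, 15, 21, 27, 35, 45, 63, 105, 135, 189, 315, 945
Sum = 1 + 3 + 5 + 7 + 9 + 15 + 21 + 27 + 35 + 45 + 63 + 105 + 135 + 189 + 315 + 945 = 1920

σ(945) = 1920


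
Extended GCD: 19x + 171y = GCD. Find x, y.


Tabular extended Euclidean (each row: r = 19*s + 171*t):
r=19, s=1, t=0
r=171, s=0, t=1
q=0: r=19, s=1, t=0   [19*(1) + 171*(0) = 19]
q=9: r=0, s=-9, t=1   [19*(-9) + 171*(1) = 0]
GCD = 19; from the row with r=19: x=1, y=0
Check: 19*(1) + 171*(0) = 19 + 0 = 19

GCD = 19, x = 1, y = 0


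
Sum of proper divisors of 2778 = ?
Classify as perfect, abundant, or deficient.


Proper divisors: 1, 2, 3, 6, 463, 926, 1389
Sum = 1 + 2 + 3 + 6 + 463 + 926 + 1389 = 2790
2790 > 2778 → abundant

s(2778) = 2790 (abundant)


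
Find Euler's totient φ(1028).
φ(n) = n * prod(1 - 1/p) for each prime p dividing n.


1028 = 2^2 × 257
Prime factors: 2, 257
φ(1028) = 1028 × (1-1/2) × (1-1/257)
= 1028 × 1/2 × 256/257 = 512

φ(1028) = 512


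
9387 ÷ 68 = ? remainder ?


9387 = 68 * 138 + 3
Check: 9384 + 3 = 9387

q = 138, r = 3


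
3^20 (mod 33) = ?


3^1 mod 33 = 3
3^2 mod 33 = 9
3^3 mod 33 = 27
3^4 mod 33 = 15
3^5 mod 33 = 12
3^6 mod 33 = 3
3^7 mod 33 = 9
3^8 mod 33 = 27
3^9 mod 33 = 15
3^10 mod 33 = 12
3^11 mod 33 = 3
3^12 mod 33 = 9
3^13 mod 33 = 27
3^14 mod 33 = 15
3^15 mod 33 = 12
3^16 mod 33 = 3
3^17 mod 33 = 9
3^18 mod 33 = 27
3^19 mod 33 = 15
3^20 mod 33 = 12
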